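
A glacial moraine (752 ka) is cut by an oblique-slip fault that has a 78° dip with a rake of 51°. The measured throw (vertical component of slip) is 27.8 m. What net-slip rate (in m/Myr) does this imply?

48.6 m/Myr

dip-slip = throw / sin(dip) = 27.8 / sin(78°) = 28.42 m
net slip = dip-slip / sin(rake) = 28.42 / sin(51°) = 36.57 m
rate = 36.57 m / 752 ka = 0.0000486 m/yr = 48.6 m/Myr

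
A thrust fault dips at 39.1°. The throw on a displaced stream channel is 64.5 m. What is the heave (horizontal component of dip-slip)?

heave = throw / tan(dip) = 64.5 / tan(39.1°) = 79.4 m

79.4 m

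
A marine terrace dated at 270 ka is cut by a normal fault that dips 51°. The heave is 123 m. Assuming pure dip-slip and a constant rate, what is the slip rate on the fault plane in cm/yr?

dip-slip = heave / cos(dip) = 123 m / cos(51°) = 195.4 m
rate = 195.4 m / 270 ka = 0.000724 m/yr = 0.0724 cm/yr

0.0724 cm/yr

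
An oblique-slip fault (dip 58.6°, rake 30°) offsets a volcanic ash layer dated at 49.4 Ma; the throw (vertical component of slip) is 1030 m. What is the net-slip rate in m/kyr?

0.0489 m/kyr

dip-slip = throw / sin(dip) = 1030 / sin(58.6°) = 1207 m
net slip = dip-slip / sin(rake) = 1207 / sin(30°) = 2413 m
rate = 2413 m / 49.4 Ma = 0.0000489 m/yr = 0.0489 m/kyr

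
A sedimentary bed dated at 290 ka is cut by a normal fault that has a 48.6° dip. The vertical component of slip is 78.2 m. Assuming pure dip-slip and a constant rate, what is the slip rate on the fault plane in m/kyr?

dip-slip = throw / sin(dip) = 78.2 m / sin(48.6°) = 104.3 m
rate = 104.3 m / 290 ka = 0.000359 m/yr = 0.359 m/kyr

0.359 m/kyr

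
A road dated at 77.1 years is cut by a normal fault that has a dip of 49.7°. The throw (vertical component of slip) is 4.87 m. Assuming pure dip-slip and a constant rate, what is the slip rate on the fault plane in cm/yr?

dip-slip = throw / sin(dip) = 4.87 m / sin(49.7°) = 6.385 m
rate = 6.385 m / 77.1 years = 0.0828 m/yr = 8.28 cm/yr

8.28 cm/yr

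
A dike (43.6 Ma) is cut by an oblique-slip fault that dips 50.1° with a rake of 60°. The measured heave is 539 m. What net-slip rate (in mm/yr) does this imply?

0.0223 mm/yr

dip-slip = heave / cos(dip) = 539 / cos(50.1°) = 840.3 m
net slip = dip-slip / sin(rake) = 840.3 / sin(60°) = 970.3 m
rate = 970.3 m / 43.6 Ma = 0.0000223 m/yr = 0.0223 mm/yr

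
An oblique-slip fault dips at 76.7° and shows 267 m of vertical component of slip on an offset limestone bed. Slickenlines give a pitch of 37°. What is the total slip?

456 m

dip-slip = throw / sin(dip) = 267 / sin(76.7°) = 274.4 m
net slip = dip-slip / sin(rake) = 274.4 / sin(37°) = 456 m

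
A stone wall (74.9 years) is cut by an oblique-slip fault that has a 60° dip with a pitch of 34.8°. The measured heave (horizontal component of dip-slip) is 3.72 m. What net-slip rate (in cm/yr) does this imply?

17.4 cm/yr

dip-slip = heave / cos(dip) = 3.72 / cos(60°) = 7.440 m
net slip = dip-slip / sin(rake) = 7.440 / sin(34.8°) = 13.04 m
rate = 13.04 m / 74.9 years = 0.174 m/yr = 17.4 cm/yr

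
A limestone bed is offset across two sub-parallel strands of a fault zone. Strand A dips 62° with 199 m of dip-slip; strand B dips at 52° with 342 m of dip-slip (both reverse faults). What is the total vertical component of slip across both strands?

445 m

throw_A = 199 × sin(62°) = 175.7 m
throw_B = 342 × sin(52°) = 269.5 m
total = 175.7 + 269.5 = 445 m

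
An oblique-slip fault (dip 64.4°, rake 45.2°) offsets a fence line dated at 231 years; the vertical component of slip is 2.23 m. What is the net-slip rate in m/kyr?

15.1 m/kyr

dip-slip = throw / sin(dip) = 2.23 / sin(64.4°) = 2.473 m
net slip = dip-slip / sin(rake) = 2.473 / sin(45.2°) = 3.485 m
rate = 3.485 m / 231 years = 0.0151 m/yr = 15.1 m/kyr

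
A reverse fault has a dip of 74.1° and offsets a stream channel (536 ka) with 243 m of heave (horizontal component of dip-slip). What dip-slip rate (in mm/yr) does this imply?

1.65 mm/yr

dip-slip = heave / cos(dip) = 243 m / cos(74.1°) = 887 m
rate = 887 m / 536 ka = 0.00165 m/yr = 1.65 mm/yr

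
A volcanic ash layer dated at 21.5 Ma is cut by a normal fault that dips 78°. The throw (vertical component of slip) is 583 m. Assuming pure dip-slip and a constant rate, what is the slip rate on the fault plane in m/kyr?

0.0277 m/kyr

dip-slip = throw / sin(dip) = 583 m / sin(78°) = 596 m
rate = 596 m / 21.5 Ma = 0.0000277 m/yr = 0.0277 m/kyr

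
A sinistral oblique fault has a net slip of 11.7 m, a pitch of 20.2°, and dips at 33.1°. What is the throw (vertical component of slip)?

2.21 m

dip-slip = net slip × sin(rake) = 11.7 m × sin(20.2°) = 4.040 m
throw = dip-slip × sin(dip) = 4.040 × sin(33.1°) = 2.21 m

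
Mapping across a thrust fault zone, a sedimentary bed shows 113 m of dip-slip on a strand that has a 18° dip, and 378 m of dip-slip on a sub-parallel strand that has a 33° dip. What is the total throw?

241 m

throw_A = 113 × sin(18°) = 34.92 m
throw_B = 378 × sin(33°) = 205.9 m
total = 34.92 + 205.9 = 241 m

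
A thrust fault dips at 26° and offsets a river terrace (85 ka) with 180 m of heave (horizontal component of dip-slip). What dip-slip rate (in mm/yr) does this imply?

2.36 mm/yr

dip-slip = heave / cos(dip) = 180 m / cos(26°) = 200.3 m
rate = 200.3 m / 85 ka = 0.00236 m/yr = 2.36 mm/yr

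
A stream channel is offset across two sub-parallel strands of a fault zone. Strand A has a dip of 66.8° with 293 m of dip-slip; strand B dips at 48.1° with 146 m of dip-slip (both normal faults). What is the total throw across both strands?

throw_A = 293 × sin(66.8°) = 269.3 m
throw_B = 146 × sin(48.1°) = 108.7 m
total = 269.3 + 108.7 = 378 m

378 m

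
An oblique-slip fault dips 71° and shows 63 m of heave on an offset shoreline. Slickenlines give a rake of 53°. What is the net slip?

242 m

dip-slip = heave / cos(dip) = 63 / cos(71°) = 193.5 m
net slip = dip-slip / sin(rake) = 193.5 / sin(53°) = 242 m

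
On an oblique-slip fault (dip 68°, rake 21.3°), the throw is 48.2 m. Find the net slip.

dip-slip = throw / sin(dip) = 48.2 / sin(68°) = 51.99 m
net slip = dip-slip / sin(rake) = 51.99 / sin(21.3°) = 143 m

143 m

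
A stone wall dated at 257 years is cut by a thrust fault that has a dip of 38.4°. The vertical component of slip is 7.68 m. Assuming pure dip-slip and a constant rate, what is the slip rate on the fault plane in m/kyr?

dip-slip = throw / sin(dip) = 7.68 m / sin(38.4°) = 12.36 m
rate = 12.36 m / 257 years = 0.0481 m/yr = 48.1 m/kyr

48.1 m/kyr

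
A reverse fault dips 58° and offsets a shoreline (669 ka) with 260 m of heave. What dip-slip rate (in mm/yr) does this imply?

dip-slip = heave / cos(dip) = 260 m / cos(58°) = 490.6 m
rate = 490.6 m / 669 ka = 0.000733 m/yr = 0.733 mm/yr

0.733 mm/yr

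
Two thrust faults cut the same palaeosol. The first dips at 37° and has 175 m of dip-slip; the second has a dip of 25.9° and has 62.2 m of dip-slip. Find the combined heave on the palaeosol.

heave_A = 175 × cos(37°) = 139.8 m
heave_B = 62.2 × cos(25.9°) = 55.95 m
total = 139.8 + 55.95 = 196 m

196 m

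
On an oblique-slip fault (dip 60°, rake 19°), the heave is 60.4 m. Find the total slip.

371 m

dip-slip = heave / cos(dip) = 60.4 / cos(60°) = 120.8 m
net slip = dip-slip / sin(rake) = 120.8 / sin(19°) = 371 m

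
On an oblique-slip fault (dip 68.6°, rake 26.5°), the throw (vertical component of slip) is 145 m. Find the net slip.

349 m

dip-slip = throw / sin(dip) = 145 / sin(68.6°) = 155.7 m
net slip = dip-slip / sin(rake) = 155.7 / sin(26.5°) = 349 m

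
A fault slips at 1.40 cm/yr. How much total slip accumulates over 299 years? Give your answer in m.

4.19 m

slip = rate × time = 1.40 cm/yr × 299 years = 4.19 m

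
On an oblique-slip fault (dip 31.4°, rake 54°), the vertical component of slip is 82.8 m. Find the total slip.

dip-slip = throw / sin(dip) = 82.8 / sin(31.4°) = 158.9 m
net slip = dip-slip / sin(rake) = 158.9 / sin(54°) = 196 m

196 m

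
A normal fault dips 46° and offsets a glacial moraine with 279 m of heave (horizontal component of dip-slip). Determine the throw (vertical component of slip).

throw = heave × tan(dip) = 279 × tan(46°) = 289 m

289 m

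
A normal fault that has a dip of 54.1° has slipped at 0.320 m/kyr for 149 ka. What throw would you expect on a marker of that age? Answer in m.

38.6 m

dip-slip = rate × time = 0.320 m/kyr × 149 ka = 47.68 m
throw = dip-slip × sin(dip) = 47.68 × sin(54.1°) = 38.6 m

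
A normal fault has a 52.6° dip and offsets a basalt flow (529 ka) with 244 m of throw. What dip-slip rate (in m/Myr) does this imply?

dip-slip = throw / sin(dip) = 244 m / sin(52.6°) = 307.1 m
rate = 307.1 m / 529 ka = 0.000581 m/yr = 581 m/Myr

581 m/Myr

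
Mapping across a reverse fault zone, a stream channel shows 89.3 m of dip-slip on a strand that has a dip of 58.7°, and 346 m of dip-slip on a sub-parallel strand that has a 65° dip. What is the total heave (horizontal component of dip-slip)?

heave_A = 89.3 × cos(58.7°) = 46.39 m
heave_B = 346 × cos(65°) = 146.2 m
total = 46.39 + 146.2 = 193 m

193 m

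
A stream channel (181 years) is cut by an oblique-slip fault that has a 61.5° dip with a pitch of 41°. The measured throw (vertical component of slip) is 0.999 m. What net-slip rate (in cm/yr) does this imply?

dip-slip = throw / sin(dip) = 0.999 / sin(61.5°) = 1.137 m
net slip = dip-slip / sin(rake) = 1.137 / sin(41°) = 1.733 m
rate = 1.733 m / 181 years = 0.00957 m/yr = 0.957 cm/yr

0.957 cm/yr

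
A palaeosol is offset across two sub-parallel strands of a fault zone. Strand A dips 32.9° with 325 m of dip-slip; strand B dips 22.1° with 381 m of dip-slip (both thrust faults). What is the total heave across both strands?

626 m

heave_A = 325 × cos(32.9°) = 272.9 m
heave_B = 381 × cos(22.1°) = 353 m
total = 272.9 + 353 = 626 m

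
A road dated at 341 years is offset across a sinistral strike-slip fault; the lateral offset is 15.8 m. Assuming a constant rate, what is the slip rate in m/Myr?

rate = 15.8 m / 341 years = 0.0463 m/yr = 46300 m/Myr

46300 m/Myr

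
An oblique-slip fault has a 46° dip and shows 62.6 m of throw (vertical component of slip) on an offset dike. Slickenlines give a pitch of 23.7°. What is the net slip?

217 m

dip-slip = throw / sin(dip) = 62.6 / sin(46°) = 87.02 m
net slip = dip-slip / sin(rake) = 87.02 / sin(23.7°) = 217 m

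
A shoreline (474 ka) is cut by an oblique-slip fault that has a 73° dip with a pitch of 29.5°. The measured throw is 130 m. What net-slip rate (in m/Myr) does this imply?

582 m/Myr

dip-slip = throw / sin(dip) = 130 / sin(73°) = 135.9 m
net slip = dip-slip / sin(rake) = 135.9 / sin(29.5°) = 276.1 m
rate = 276.1 m / 474 ka = 0.000582 m/yr = 582 m/Myr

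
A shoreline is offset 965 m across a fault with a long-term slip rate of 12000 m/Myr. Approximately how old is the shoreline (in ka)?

80.4 ka

age = offset / rate = 965 m / (12000 m/Myr) = 80400 yr = 80.4 ka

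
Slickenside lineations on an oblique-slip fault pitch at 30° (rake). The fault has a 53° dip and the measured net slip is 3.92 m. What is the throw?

dip-slip = net slip × sin(rake) = 3.92 m × sin(30°) = 1.960 m
throw = dip-slip × sin(dip) = 1.960 × sin(53°) = 1.57 m

1.57 m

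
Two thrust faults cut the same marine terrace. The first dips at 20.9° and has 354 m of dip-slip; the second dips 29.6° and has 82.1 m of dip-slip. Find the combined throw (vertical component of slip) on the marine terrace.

167 m

throw_A = 354 × sin(20.9°) = 126.3 m
throw_B = 82.1 × sin(29.6°) = 40.55 m
total = 126.3 + 40.55 = 167 m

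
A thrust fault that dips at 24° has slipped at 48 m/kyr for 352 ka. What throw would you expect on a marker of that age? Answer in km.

dip-slip = rate × time = 48 m/kyr × 352 ka = 16900 m
throw = dip-slip × sin(dip) = 16900 × sin(24°) = 6870 m = 6.87 km

6.87 km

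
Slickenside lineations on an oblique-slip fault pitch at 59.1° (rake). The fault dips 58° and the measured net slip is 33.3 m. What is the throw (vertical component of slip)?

24.2 m

dip-slip = net slip × sin(rake) = 33.3 m × sin(59.1°) = 28.57 m
throw = dip-slip × sin(dip) = 28.57 × sin(58°) = 24.2 m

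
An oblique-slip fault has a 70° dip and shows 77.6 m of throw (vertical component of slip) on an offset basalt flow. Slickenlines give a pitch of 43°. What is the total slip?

dip-slip = throw / sin(dip) = 77.6 / sin(70°) = 82.58 m
net slip = dip-slip / sin(rake) = 82.58 / sin(43°) = 121 m

121 m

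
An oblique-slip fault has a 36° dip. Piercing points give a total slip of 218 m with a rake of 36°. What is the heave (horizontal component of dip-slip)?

104 m

dip-slip = net slip × sin(rake) = 218 m × sin(36°) = 128.1 m
heave = dip-slip × cos(dip) = 128.1 × cos(36°) = 104 m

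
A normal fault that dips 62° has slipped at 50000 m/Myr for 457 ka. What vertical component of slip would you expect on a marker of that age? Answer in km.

20.2 km

dip-slip = rate × time = 50000 m/Myr × 457 ka = 22850 m
throw = dip-slip × sin(dip) = 22850 × sin(62°) = 20200 m = 20.2 km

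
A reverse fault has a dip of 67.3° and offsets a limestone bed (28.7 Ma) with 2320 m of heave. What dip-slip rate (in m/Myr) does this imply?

dip-slip = heave / cos(dip) = 2320 m / cos(67.3°) = 6012 m
rate = 6012 m / 28.7 Ma = 0.000209 m/yr = 209 m/Myr

209 m/Myr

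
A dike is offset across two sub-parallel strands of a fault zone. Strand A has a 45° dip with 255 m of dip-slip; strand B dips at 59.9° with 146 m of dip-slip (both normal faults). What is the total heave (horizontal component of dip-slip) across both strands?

254 m

heave_A = 255 × cos(45°) = 180.3 m
heave_B = 146 × cos(59.9°) = 73.22 m
total = 180.3 + 73.22 = 254 m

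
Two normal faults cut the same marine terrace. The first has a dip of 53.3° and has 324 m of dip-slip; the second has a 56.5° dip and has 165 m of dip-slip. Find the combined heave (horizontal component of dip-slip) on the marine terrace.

285 m

heave_A = 324 × cos(53.3°) = 193.6 m
heave_B = 165 × cos(56.5°) = 91.07 m
total = 193.6 + 91.07 = 285 m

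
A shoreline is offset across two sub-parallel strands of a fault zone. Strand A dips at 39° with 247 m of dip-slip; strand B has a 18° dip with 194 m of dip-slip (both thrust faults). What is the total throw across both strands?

throw_A = 247 × sin(39°) = 155.4 m
throw_B = 194 × sin(18°) = 59.95 m
total = 155.4 + 59.95 = 215 m

215 m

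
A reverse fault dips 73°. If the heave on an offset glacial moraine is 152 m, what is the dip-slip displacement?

dip-slip = heave / cos(dip) = 152 / cos(73°) = 520 m

520 m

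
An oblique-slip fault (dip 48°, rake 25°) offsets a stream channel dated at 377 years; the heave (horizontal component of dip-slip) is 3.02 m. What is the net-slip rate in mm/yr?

dip-slip = heave / cos(dip) = 3.02 / cos(48°) = 4.513 m
net slip = dip-slip / sin(rake) = 4.513 / sin(25°) = 10.68 m
rate = 10.68 m / 377 years = 0.0283 m/yr = 28.3 mm/yr

28.3 mm/yr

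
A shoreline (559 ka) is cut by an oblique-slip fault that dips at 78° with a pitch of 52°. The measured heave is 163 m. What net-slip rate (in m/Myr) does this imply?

dip-slip = heave / cos(dip) = 163 / cos(78°) = 784 m
net slip = dip-slip / sin(rake) = 784 / sin(52°) = 994.9 m
rate = 994.9 m / 559 ka = 0.00178 m/yr = 1780 m/Myr

1780 m/Myr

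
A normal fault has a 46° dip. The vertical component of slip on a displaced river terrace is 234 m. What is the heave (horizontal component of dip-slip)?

heave = throw / tan(dip) = 234 / tan(46°) = 226 m

226 m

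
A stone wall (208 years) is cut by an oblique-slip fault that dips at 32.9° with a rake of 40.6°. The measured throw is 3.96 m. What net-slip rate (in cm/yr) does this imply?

dip-slip = throw / sin(dip) = 3.96 / sin(32.9°) = 7.290 m
net slip = dip-slip / sin(rake) = 7.290 / sin(40.6°) = 11.20 m
rate = 11.20 m / 208 years = 0.0539 m/yr = 5.39 cm/yr

5.39 cm/yr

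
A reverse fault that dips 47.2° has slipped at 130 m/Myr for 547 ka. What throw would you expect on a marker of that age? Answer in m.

dip-slip = rate × time = 130 m/Myr × 547 ka = 71.11 m
throw = dip-slip × sin(dip) = 71.11 × sin(47.2°) = 52.2 m

52.2 m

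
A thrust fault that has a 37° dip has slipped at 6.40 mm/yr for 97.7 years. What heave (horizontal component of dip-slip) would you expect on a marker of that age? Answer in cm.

49.9 cm

dip-slip = rate × time = 6.40 mm/yr × 97.7 years = 0.6253 m
heave = dip-slip × cos(dip) = 0.6253 × cos(37°) = 0.499 m = 49.9 cm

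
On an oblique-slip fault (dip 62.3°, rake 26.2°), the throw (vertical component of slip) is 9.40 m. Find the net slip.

24 m

dip-slip = throw / sin(dip) = 9.40 / sin(62.3°) = 10.62 m
net slip = dip-slip / sin(rake) = 10.62 / sin(26.2°) = 24 m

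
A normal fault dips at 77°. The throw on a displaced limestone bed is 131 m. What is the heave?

heave = throw / tan(dip) = 131 / tan(77°) = 30.2 m

30.2 m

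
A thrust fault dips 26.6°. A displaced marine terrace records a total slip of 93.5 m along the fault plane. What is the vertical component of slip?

41.9 m

throw = dip-slip × sin(dip) = 93.5 m × sin(26.6°) = 41.9 m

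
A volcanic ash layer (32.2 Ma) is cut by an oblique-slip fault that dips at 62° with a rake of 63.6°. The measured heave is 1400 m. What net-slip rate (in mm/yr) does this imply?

dip-slip = heave / cos(dip) = 1400 / cos(62°) = 2982 m
net slip = dip-slip / sin(rake) = 2982 / sin(63.6°) = 3329 m
rate = 3329 m / 32.2 Ma = 0.000103 m/yr = 0.103 mm/yr

0.103 mm/yr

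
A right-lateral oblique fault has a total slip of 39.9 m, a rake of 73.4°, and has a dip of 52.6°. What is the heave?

23.2 m

dip-slip = net slip × sin(rake) = 39.9 m × sin(73.4°) = 38.24 m
heave = dip-slip × cos(dip) = 38.24 × cos(52.6°) = 23.2 m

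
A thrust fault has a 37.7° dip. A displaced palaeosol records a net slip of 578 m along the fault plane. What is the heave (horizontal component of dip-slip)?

457 m

heave = dip-slip × cos(dip) = 578 m × cos(37.7°) = 457 m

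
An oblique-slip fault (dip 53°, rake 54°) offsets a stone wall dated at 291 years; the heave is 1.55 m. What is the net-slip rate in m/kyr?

10.9 m/kyr

dip-slip = heave / cos(dip) = 1.55 / cos(53°) = 2.576 m
net slip = dip-slip / sin(rake) = 2.576 / sin(54°) = 3.184 m
rate = 3.184 m / 291 years = 0.0109 m/yr = 10.9 m/kyr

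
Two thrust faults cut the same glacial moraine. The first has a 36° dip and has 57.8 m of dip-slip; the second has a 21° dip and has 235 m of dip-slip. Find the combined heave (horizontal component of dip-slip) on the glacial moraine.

heave_A = 57.8 × cos(36°) = 46.76 m
heave_B = 235 × cos(21°) = 219.4 m
total = 46.76 + 219.4 = 266 m

266 m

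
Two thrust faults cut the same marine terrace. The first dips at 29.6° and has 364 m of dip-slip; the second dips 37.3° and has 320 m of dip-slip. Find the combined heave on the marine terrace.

571 m

heave_A = 364 × cos(29.6°) = 316.5 m
heave_B = 320 × cos(37.3°) = 254.6 m
total = 316.5 + 254.6 = 571 m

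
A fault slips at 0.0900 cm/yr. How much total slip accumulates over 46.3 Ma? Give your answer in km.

slip = rate × time = 0.0900 cm/yr × 46.3 Ma = 41700 m = 41.7 km

41.7 km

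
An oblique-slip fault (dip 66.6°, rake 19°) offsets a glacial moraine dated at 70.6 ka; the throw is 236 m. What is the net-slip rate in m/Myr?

11200 m/Myr

dip-slip = throw / sin(dip) = 236 / sin(66.6°) = 257.1 m
net slip = dip-slip / sin(rake) = 257.1 / sin(19°) = 789.8 m
rate = 789.8 m / 70.6 ka = 0.0112 m/yr = 11200 m/Myr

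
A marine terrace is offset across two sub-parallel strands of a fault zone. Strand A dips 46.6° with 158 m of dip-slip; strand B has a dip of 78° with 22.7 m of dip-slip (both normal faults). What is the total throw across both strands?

throw_A = 158 × sin(46.6°) = 114.8 m
throw_B = 22.7 × sin(78°) = 22.20 m
total = 114.8 + 22.20 = 137 m

137 m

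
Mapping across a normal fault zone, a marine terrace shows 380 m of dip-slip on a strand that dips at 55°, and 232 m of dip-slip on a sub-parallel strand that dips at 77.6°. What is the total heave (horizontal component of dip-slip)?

268 m

heave_A = 380 × cos(55°) = 218 m
heave_B = 232 × cos(77.6°) = 49.82 m
total = 218 + 49.82 = 268 m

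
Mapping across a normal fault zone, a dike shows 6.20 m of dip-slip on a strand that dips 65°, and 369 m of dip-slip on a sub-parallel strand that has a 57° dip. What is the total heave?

heave_A = 6.20 × cos(65°) = 2.620 m
heave_B = 369 × cos(57°) = 201 m
total = 2.620 + 201 = 204 m

204 m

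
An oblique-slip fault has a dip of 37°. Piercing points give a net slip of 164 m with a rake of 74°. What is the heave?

126 m

dip-slip = net slip × sin(rake) = 164 m × sin(74°) = 157.6 m
heave = dip-slip × cos(dip) = 157.6 × cos(37°) = 126 m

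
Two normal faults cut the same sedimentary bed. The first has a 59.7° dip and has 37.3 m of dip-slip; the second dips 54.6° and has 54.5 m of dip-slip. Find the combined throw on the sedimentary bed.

throw_A = 37.3 × sin(59.7°) = 32.20 m
throw_B = 54.5 × sin(54.6°) = 44.42 m
total = 32.20 + 44.42 = 76.6 m

76.6 m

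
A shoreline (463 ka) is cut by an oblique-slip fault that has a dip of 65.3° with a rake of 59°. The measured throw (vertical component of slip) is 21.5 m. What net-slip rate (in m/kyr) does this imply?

dip-slip = throw / sin(dip) = 21.5 / sin(65.3°) = 23.67 m
net slip = dip-slip / sin(rake) = 23.67 / sin(59°) = 27.61 m
rate = 27.61 m / 463 ka = 0.0000596 m/yr = 0.0596 m/kyr

0.0596 m/kyr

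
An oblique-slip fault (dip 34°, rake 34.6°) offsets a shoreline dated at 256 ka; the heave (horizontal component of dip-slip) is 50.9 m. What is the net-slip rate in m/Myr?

dip-slip = heave / cos(dip) = 50.9 / cos(34°) = 61.40 m
net slip = dip-slip / sin(rake) = 61.40 / sin(34.6°) = 108.1 m
rate = 108.1 m / 256 ka = 0.000422 m/yr = 422 m/Myr

422 m/Myr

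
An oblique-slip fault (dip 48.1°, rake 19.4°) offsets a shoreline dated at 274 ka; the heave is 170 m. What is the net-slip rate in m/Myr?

2800 m/Myr

dip-slip = heave / cos(dip) = 170 / cos(48.1°) = 254.6 m
net slip = dip-slip / sin(rake) = 254.6 / sin(19.4°) = 766.4 m
rate = 766.4 m / 274 ka = 0.00280 m/yr = 2800 m/Myr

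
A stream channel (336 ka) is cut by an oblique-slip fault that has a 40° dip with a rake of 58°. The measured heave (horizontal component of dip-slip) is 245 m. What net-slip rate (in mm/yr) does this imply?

1.12 mm/yr

dip-slip = heave / cos(dip) = 245 / cos(40°) = 319.8 m
net slip = dip-slip / sin(rake) = 319.8 / sin(58°) = 377.1 m
rate = 377.1 m / 336 ka = 0.00112 m/yr = 1.12 mm/yr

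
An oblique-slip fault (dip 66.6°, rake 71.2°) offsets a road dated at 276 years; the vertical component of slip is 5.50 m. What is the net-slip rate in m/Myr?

22900 m/Myr

dip-slip = throw / sin(dip) = 5.50 / sin(66.6°) = 5.993 m
net slip = dip-slip / sin(rake) = 5.993 / sin(71.2°) = 6.331 m
rate = 6.331 m / 276 years = 0.0229 m/yr = 22900 m/Myr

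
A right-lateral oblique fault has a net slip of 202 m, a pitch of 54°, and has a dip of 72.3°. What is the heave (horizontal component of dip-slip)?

dip-slip = net slip × sin(rake) = 202 m × sin(54°) = 163.4 m
heave = dip-slip × cos(dip) = 163.4 × cos(72.3°) = 49.7 m

49.7 m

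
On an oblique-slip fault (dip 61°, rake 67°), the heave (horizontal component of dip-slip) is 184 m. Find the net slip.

dip-slip = heave / cos(dip) = 184 / cos(61°) = 379.5 m
net slip = dip-slip / sin(rake) = 379.5 / sin(67°) = 412 m

412 m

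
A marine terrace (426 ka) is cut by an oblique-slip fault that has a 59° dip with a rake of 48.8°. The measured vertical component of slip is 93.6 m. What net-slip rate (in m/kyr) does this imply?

0.341 m/kyr

dip-slip = throw / sin(dip) = 93.6 / sin(59°) = 109.2 m
net slip = dip-slip / sin(rake) = 109.2 / sin(48.8°) = 145.1 m
rate = 145.1 m / 426 ka = 0.000341 m/yr = 0.341 m/kyr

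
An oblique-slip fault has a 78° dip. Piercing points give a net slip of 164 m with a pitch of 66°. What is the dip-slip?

dip-slip = net slip × sin(rake) = 164 m × sin(66°) = 150 m

150 m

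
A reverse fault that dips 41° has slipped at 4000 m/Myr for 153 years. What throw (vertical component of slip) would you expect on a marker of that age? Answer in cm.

40.2 cm

dip-slip = rate × time = 4000 m/Myr × 153 years = 0.6120 m
throw = dip-slip × sin(dip) = 0.6120 × sin(41°) = 0.402 m = 40.2 cm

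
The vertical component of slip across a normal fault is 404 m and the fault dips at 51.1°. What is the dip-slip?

dip-slip = throw / sin(dip) = 404 / sin(51.1°) = 519 m

519 m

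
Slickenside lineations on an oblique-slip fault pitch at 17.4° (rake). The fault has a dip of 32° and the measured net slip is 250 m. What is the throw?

dip-slip = net slip × sin(rake) = 250 m × sin(17.4°) = 74.76 m
throw = dip-slip × sin(dip) = 74.76 × sin(32°) = 39.6 m

39.6 m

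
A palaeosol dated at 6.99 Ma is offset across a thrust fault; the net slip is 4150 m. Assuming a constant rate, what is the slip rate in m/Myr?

594 m/Myr

rate = 4150 m / 6.99 Ma = 0.000594 m/yr = 594 m/Myr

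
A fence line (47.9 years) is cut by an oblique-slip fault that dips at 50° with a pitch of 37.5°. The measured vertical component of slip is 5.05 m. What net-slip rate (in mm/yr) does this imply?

dip-slip = throw / sin(dip) = 5.05 / sin(50°) = 6.592 m
net slip = dip-slip / sin(rake) = 6.592 / sin(37.5°) = 10.83 m
rate = 10.83 m / 47.9 years = 0.226 m/yr = 226 mm/yr

226 mm/yr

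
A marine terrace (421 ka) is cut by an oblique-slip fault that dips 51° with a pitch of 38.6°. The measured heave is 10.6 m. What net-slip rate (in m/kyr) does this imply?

0.0641 m/kyr

dip-slip = heave / cos(dip) = 10.6 / cos(51°) = 16.84 m
net slip = dip-slip / sin(rake) = 16.84 / sin(38.6°) = 27 m
rate = 27 m / 421 ka = 0.0000641 m/yr = 0.0641 m/kyr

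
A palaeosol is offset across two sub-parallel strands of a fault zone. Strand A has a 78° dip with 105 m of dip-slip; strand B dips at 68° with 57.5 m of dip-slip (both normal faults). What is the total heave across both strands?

heave_A = 105 × cos(78°) = 21.83 m
heave_B = 57.5 × cos(68°) = 21.54 m
total = 21.83 + 21.54 = 43.4 m

43.4 m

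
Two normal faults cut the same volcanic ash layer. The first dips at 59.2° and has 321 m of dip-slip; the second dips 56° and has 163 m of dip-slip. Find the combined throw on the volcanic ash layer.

throw_A = 321 × sin(59.2°) = 275.7 m
throw_B = 163 × sin(56°) = 135.1 m
total = 275.7 + 135.1 = 411 m

411 m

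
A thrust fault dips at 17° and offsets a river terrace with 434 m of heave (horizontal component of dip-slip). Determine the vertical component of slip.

throw = heave × tan(dip) = 434 × tan(17°) = 133 m

133 m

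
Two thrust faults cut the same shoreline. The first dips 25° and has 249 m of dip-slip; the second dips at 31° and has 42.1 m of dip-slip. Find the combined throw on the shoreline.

throw_A = 249 × sin(25°) = 105.2 m
throw_B = 42.1 × sin(31°) = 21.68 m
total = 105.2 + 21.68 = 127 m

127 m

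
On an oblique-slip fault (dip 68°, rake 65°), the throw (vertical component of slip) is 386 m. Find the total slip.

459 m

dip-slip = throw / sin(dip) = 386 / sin(68°) = 416.3 m
net slip = dip-slip / sin(rake) = 416.3 / sin(65°) = 459 m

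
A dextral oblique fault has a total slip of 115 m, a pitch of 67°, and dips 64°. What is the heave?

dip-slip = net slip × sin(rake) = 115 m × sin(67°) = 105.9 m
heave = dip-slip × cos(dip) = 105.9 × cos(64°) = 46.4 m

46.4 m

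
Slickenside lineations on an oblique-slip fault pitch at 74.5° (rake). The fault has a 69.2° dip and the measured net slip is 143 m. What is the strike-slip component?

strike-slip = net slip × cos(rake) = 143 m × cos(74.5°) = 38.2 m

38.2 m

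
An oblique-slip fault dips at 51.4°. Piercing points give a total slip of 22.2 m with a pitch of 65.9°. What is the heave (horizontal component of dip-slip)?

dip-slip = net slip × sin(rake) = 22.2 m × sin(65.9°) = 20.26 m
heave = dip-slip × cos(dip) = 20.26 × cos(51.4°) = 12.6 m

12.6 m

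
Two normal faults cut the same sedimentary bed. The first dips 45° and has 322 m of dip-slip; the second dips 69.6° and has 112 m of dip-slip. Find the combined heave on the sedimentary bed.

heave_A = 322 × cos(45°) = 227.7 m
heave_B = 112 × cos(69.6°) = 39.04 m
total = 227.7 + 39.04 = 267 m

267 m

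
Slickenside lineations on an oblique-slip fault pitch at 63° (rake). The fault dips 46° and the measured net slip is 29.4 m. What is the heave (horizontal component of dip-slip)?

18.2 m

dip-slip = net slip × sin(rake) = 29.4 m × sin(63°) = 26.20 m
heave = dip-slip × cos(dip) = 26.20 × cos(46°) = 18.2 m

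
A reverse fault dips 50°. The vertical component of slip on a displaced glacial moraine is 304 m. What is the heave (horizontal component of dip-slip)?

heave = throw / tan(dip) = 304 / tan(50°) = 255 m

255 m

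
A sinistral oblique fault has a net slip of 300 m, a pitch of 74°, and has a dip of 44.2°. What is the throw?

dip-slip = net slip × sin(rake) = 300 m × sin(74°) = 288.4 m
throw = dip-slip × sin(dip) = 288.4 × sin(44.2°) = 201 m

201 m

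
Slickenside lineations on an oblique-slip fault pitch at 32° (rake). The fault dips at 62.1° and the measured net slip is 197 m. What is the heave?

48.8 m

dip-slip = net slip × sin(rake) = 197 m × sin(32°) = 104.4 m
heave = dip-slip × cos(dip) = 104.4 × cos(62.1°) = 48.8 m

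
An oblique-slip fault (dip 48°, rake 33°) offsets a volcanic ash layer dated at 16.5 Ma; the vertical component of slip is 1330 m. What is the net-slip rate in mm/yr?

dip-slip = throw / sin(dip) = 1330 / sin(48°) = 1790 m
net slip = dip-slip / sin(rake) = 1790 / sin(33°) = 3286 m
rate = 3286 m / 16.5 Ma = 0.000199 m/yr = 0.199 mm/yr

0.199 mm/yr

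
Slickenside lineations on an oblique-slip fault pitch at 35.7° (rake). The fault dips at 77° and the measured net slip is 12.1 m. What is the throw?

dip-slip = net slip × sin(rake) = 12.1 m × sin(35.7°) = 7.061 m
throw = dip-slip × sin(dip) = 7.061 × sin(77°) = 6.88 m

6.88 m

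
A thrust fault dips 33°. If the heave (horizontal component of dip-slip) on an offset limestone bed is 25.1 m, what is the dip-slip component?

dip-slip = heave / cos(dip) = 25.1 / cos(33°) = 29.9 m

29.9 m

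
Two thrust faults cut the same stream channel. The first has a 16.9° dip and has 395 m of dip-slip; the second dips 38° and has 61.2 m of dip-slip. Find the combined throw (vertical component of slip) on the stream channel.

throw_A = 395 × sin(16.9°) = 114.8 m
throw_B = 61.2 × sin(38°) = 37.68 m
total = 114.8 + 37.68 = 153 m

153 m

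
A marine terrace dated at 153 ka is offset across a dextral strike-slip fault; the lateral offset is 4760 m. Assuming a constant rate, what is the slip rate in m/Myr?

rate = 4760 m / 153 ka = 0.0311 m/yr = 31100 m/Myr

31100 m/Myr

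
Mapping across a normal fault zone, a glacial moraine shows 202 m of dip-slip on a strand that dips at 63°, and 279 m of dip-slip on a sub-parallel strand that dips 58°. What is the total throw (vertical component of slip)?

417 m

throw_A = 202 × sin(63°) = 180 m
throw_B = 279 × sin(58°) = 236.6 m
total = 180 + 236.6 = 417 m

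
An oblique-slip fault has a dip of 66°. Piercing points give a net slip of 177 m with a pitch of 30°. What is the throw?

dip-slip = net slip × sin(rake) = 177 m × sin(30°) = 88.50 m
throw = dip-slip × sin(dip) = 88.50 × sin(66°) = 80.8 m

80.8 m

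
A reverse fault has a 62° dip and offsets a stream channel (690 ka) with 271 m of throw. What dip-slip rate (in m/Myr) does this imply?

445 m/Myr

dip-slip = throw / sin(dip) = 271 m / sin(62°) = 306.9 m
rate = 306.9 m / 690 ka = 0.000445 m/yr = 445 m/Myr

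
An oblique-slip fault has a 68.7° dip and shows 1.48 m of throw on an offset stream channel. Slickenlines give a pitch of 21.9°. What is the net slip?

4.26 m

dip-slip = throw / sin(dip) = 1.48 / sin(68.7°) = 1.589 m
net slip = dip-slip / sin(rake) = 1.589 / sin(21.9°) = 4.26 m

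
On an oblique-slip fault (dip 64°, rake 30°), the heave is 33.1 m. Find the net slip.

151 m

dip-slip = heave / cos(dip) = 33.1 / cos(64°) = 75.51 m
net slip = dip-slip / sin(rake) = 75.51 / sin(30°) = 151 m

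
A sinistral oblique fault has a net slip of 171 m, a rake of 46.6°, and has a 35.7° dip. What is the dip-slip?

dip-slip = net slip × sin(rake) = 171 m × sin(46.6°) = 124 m

124 m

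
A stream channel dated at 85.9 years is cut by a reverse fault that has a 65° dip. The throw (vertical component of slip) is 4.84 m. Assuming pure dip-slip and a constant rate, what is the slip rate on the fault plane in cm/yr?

dip-slip = throw / sin(dip) = 4.84 m / sin(65°) = 5.340 m
rate = 5.340 m / 85.9 years = 0.0622 m/yr = 6.22 cm/yr

6.22 cm/yr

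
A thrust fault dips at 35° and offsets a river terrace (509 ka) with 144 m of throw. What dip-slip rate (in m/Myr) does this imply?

dip-slip = throw / sin(dip) = 144 m / sin(35°) = 251.1 m
rate = 251.1 m / 509 ka = 0.000493 m/yr = 493 m/Myr

493 m/Myr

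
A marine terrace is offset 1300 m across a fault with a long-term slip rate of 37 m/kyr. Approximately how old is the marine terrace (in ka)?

age = offset / rate = 1300 m / (37 m/kyr) = 35100 yr = 35.1 ka

35.1 ka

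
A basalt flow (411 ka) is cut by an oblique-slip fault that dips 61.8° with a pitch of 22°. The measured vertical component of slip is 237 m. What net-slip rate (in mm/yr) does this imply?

dip-slip = throw / sin(dip) = 237 / sin(61.8°) = 268.9 m
net slip = dip-slip / sin(rake) = 268.9 / sin(22°) = 717.9 m
rate = 717.9 m / 411 ka = 0.00175 m/yr = 1.75 mm/yr

1.75 mm/yr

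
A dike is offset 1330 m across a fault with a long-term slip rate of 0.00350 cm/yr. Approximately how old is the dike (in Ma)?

age = offset / rate = 1330 m / (0.00350 cm/yr) = 3.8e+07 yr = 38 Ma

38 Ma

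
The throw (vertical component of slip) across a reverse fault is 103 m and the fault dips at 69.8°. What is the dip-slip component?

dip-slip = throw / sin(dip) = 103 / sin(69.8°) = 110 m

110 m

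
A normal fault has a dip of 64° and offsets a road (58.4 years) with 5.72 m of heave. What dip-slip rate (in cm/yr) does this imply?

22.3 cm/yr

dip-slip = heave / cos(dip) = 5.72 m / cos(64°) = 13.05 m
rate = 13.05 m / 58.4 years = 0.223 m/yr = 22.3 cm/yr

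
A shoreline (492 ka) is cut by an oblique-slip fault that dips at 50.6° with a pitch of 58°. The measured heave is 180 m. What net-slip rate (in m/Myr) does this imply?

dip-slip = heave / cos(dip) = 180 / cos(50.6°) = 283.6 m
net slip = dip-slip / sin(rake) = 283.6 / sin(58°) = 334.4 m
rate = 334.4 m / 492 ka = 0.000680 m/yr = 680 m/Myr

680 m/Myr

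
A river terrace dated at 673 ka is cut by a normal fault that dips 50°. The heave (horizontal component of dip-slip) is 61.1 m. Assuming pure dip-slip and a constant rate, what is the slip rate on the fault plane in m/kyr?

0.141 m/kyr

dip-slip = heave / cos(dip) = 61.1 m / cos(50°) = 95.05 m
rate = 95.05 m / 673 ka = 0.000141 m/yr = 0.141 m/kyr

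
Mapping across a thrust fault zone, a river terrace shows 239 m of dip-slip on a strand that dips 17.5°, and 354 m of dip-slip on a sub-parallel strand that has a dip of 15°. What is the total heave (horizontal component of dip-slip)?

heave_A = 239 × cos(17.5°) = 227.9 m
heave_B = 354 × cos(15°) = 341.9 m
total = 227.9 + 341.9 = 570 m

570 m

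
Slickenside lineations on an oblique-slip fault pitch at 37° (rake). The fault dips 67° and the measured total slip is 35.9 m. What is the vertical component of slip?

dip-slip = net slip × sin(rake) = 35.9 m × sin(37°) = 21.61 m
throw = dip-slip × sin(dip) = 21.61 × sin(67°) = 19.9 m

19.9 m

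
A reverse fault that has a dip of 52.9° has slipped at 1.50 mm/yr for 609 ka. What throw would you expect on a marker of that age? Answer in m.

dip-slip = rate × time = 1.50 mm/yr × 609 ka = 913.5 m
throw = dip-slip × sin(dip) = 913.5 × sin(52.9°) = 729 m

729 m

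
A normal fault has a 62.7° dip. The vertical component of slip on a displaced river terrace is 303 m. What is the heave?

heave = throw / tan(dip) = 303 / tan(62.7°) = 156 m

156 m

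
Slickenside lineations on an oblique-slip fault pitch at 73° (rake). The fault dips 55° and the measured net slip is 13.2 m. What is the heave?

dip-slip = net slip × sin(rake) = 13.2 m × sin(73°) = 12.62 m
heave = dip-slip × cos(dip) = 12.62 × cos(55°) = 7.24 m

7.24 m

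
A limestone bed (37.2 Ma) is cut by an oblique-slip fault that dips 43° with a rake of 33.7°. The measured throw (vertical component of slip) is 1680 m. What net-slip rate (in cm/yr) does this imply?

dip-slip = throw / sin(dip) = 1680 / sin(43°) = 2463 m
net slip = dip-slip / sin(rake) = 2463 / sin(33.7°) = 4440 m
rate = 4440 m / 37.2 Ma = 0.000119 m/yr = 0.0119 cm/yr

0.0119 cm/yr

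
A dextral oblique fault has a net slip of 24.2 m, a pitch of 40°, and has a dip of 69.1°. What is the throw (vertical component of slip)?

14.5 m

dip-slip = net slip × sin(rake) = 24.2 m × sin(40°) = 15.56 m
throw = dip-slip × sin(dip) = 15.56 × sin(69.1°) = 14.5 m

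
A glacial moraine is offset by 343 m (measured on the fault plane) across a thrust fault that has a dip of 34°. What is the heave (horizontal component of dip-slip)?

heave = dip-slip × cos(dip) = 343 m × cos(34°) = 284 m

284 m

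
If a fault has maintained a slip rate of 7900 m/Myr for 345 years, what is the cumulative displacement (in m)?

slip = rate × time = 7900 m/Myr × 345 years = 2.73 m

2.73 m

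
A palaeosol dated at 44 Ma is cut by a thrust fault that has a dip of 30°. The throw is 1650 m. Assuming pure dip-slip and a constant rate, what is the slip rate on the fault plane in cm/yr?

dip-slip = throw / sin(dip) = 1650 m / sin(30°) = 3300 m
rate = 3300 m / 44 Ma = 0.0000750 m/yr = 0.00750 cm/yr

0.00750 cm/yr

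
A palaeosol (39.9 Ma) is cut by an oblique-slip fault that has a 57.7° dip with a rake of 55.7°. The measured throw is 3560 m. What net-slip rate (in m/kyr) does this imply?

0.128 m/kyr

dip-slip = throw / sin(dip) = 3560 / sin(57.7°) = 4212 m
net slip = dip-slip / sin(rake) = 4212 / sin(55.7°) = 5098 m
rate = 5098 m / 39.9 Ma = 0.000128 m/yr = 0.128 m/kyr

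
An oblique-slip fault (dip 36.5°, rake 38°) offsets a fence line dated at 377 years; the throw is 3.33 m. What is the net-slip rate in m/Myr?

24100 m/Myr

dip-slip = throw / sin(dip) = 3.33 / sin(36.5°) = 5.598 m
net slip = dip-slip / sin(rake) = 5.598 / sin(38°) = 9.093 m
rate = 9.093 m / 377 years = 0.0241 m/yr = 24100 m/Myr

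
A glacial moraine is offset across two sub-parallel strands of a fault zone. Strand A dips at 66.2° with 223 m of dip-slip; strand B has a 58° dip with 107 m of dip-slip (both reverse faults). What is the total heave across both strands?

heave_A = 223 × cos(66.2°) = 89.99 m
heave_B = 107 × cos(58°) = 56.70 m
total = 89.99 + 56.70 = 147 m

147 m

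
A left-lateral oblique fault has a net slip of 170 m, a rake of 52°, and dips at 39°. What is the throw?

dip-slip = net slip × sin(rake) = 170 m × sin(52°) = 134 m
throw = dip-slip × sin(dip) = 134 × sin(39°) = 84.3 m

84.3 m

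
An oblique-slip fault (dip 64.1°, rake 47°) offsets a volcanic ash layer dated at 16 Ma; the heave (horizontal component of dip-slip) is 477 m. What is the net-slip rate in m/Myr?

93.3 m/Myr

dip-slip = heave / cos(dip) = 477 / cos(64.1°) = 1092 m
net slip = dip-slip / sin(rake) = 1092 / sin(47°) = 1493 m
rate = 1493 m / 16 Ma = 0.0000933 m/yr = 93.3 m/Myr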